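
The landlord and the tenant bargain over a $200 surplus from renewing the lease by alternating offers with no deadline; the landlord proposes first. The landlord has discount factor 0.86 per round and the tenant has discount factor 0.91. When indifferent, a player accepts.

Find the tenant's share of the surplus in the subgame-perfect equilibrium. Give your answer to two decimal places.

In a stationary SPE each proposer offers the other exactly their discounted continuation value.
If the landlord keeps x when proposing and the tenant keeps y when proposing, then x = 200 − 0.91y and y = 200 − 0.86x.
Solving: x = 200(1 − 0.91) / (1 − 0.86·0.91) = 18 / 0.2174 ≈ 82.7967.
The tenant gets 200 − 82.7967 ≈ 117.2033.

117.20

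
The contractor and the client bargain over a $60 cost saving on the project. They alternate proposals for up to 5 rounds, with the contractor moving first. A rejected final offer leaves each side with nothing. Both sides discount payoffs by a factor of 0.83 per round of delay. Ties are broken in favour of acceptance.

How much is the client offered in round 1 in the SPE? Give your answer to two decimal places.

Work backward from the last round.
Round 5 (the contractor proposes): the client will accept anything ≥ 0, so the contractor offers 0 and keeps 60.
Round 4 (the client proposes): the contractor can get 60 next round, worth 0.83 × 60 = 49.8 now; the client offers that and keeps 10.2.
Round 3 (the contractor proposes): the client can get 10.2 next round, worth 0.83 × 10.2 = 8.466 now; the contractor offers that and keeps 51.534.
Round 2 (the client proposes): the contractor can get 51.534 next round, worth 0.83 × 51.534 = 42.77322 now; the client offers that and keeps 17.22678.
Round 1 (the contractor proposes): the client can get 17.22678 next round, worth 0.83 × 17.22678 = 14.2982274 now; the contractor offers that and keeps 45.7017726.

14.30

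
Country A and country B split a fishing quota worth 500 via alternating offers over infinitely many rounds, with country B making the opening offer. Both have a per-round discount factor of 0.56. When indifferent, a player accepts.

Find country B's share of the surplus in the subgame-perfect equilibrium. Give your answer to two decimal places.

320.51

Let x be country B's share when country B proposes and y be country A's share when country A proposes.
Country A accepts iff offered ≥ 0.56·y, so x = 500 − 0.56y. Symmetrically y = 500 − 0.56x.
Substituting: x = 500 − 0.56(500 − 0.56x), giving x(1 − 0.56·0.56) = 500(1 − 0.56).
So x = 500 × 0.44 / 0.6864 ≈ 320.5128, and country A receives 500 − x ≈ 179.4872.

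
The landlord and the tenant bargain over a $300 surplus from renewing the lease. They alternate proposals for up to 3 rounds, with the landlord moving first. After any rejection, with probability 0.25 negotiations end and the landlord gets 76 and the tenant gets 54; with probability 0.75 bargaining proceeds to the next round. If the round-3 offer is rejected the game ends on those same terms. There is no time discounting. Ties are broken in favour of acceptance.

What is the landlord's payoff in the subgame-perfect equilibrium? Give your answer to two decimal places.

214.13

Round 3 (the landlord proposes): the tenant gets 54 if talks fail, so the landlord offers 54 and keeps 246.
Round 2 (the tenant proposes): rejecting gives the landlord an expected 0.75 × 246 + 0.25 × 76 = 203.5, so the tenant offers 203.5, keeping 96.5.
Round 1 (the landlord proposes): rejecting gives the tenant an expected 0.75 × 96.5 + 0.25 × 54 = 85.875. The landlord offers 85.875 and keeps 300 − 85.875 = 214.125.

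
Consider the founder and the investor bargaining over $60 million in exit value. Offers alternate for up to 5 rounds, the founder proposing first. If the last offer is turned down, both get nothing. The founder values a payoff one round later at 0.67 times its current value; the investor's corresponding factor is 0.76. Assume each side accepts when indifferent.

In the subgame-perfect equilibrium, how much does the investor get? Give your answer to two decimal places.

Round 5 (the founder proposes): rejection yields 0 for the investor; the founder offers 0 and keeps 60.
Round 4 (the investor proposes): the founder can get 60 next round, worth 0.67 × 60 = 40.2 now, so the investor offers 40.2, keeping 19.8.
Round 3 (the founder proposes): the investor can get 19.8 next round, worth 0.76 × 19.8 = 15.048 now, so the founder offers 15.048, keeping 44.952.
Round 2 (the investor proposes): the founder can get 44.952 next round, worth 0.67 × 44.952 = 30.11784 now. The investor offers 30.11784 and keeps 60 − 30.11784 = 29.88216.
Round 1 (the founder proposes): the investor can get 29.88216 next round, worth 0.76 × 29.88216 = 22.7104416 now; the founder offers that and keeps 37.2895584.

22.71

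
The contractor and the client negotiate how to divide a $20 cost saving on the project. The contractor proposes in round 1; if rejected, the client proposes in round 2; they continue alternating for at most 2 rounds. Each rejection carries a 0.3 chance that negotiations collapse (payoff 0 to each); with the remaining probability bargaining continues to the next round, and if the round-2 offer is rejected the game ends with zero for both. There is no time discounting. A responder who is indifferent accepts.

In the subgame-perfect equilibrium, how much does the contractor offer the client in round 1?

14

Round 2 (the client proposes): the contractor will accept anything ≥ 0, so the client offers 0 and keeps 20.
Round 1 (the contractor proposes): rejecting gives the client an expected 0.7 × 20 = 14. The contractor offers 14 and keeps 20 − 14 = 6.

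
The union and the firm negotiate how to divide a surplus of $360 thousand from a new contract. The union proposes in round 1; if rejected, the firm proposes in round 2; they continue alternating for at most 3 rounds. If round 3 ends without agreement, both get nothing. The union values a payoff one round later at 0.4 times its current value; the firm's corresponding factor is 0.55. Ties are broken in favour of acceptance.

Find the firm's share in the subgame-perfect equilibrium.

Round 3 (the union proposes): rejection yields 0 for the firm; the union offers 0 and keeps 360.
Round 2 (the firm proposes): the union can get 360 next round, worth 0.4 × 360 = 144 now, so the firm offers 144, keeping 216.
Round 1 (the union proposes): the firm can get 216 next round, worth 0.55 × 216 = 118.8 now. The union offers 118.8 and keeps 360 − 118.8 = 241.2.

118.8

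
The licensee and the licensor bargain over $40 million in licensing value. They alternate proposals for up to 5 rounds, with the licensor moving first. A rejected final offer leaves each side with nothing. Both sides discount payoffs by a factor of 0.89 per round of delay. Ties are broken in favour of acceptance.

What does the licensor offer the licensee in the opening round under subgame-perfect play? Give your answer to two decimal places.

7.02

Round 5 (the licensor proposes): rejection yields 0 for the licensee; the licensor offers 0 and keeps 40.
Round 4 (the licensee proposes): the licensor can get 40 next round, worth 0.89 × 40 = 35.6 now. The licensee offers 35.6 and keeps 40 − 35.6 = 4.4.
Round 3 (the licensor proposes): the licensee can get 4.4 next round, worth 0.89 × 4.4 = 3.916 now, so the licensor offers 3.916, keeping 36.084.
Round 2 (the licensee proposes): the licensor can get 36.084 next round, worth 0.89 × 36.084 = 32.11476 now, so the licensee offers 32.11476, keeping 7.88524.
Round 1 (the licensor proposes): the licensee can get 7.88524 next round, worth 0.89 × 7.88524 = 7.0178636 now. The licensor offers 7.0178636 and keeps 40 − 7.0178636 = 32.9821364.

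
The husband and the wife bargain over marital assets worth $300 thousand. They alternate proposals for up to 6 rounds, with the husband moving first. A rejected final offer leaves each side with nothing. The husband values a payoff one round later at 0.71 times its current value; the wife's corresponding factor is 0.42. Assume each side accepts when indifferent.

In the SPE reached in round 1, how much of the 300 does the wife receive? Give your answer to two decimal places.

Work backward from the last round.
Round 6 (the wife proposes): the husband will accept anything ≥ 0, so the wife offers 0 and keeps 300.
Round 5 (the husband proposes): the wife can get 300 next round, worth 0.42 × 300 = 126 now; the husband offers that and keeps 174.
Round 4 (the wife proposes): the husband can get 174 next round, worth 0.71 × 174 = 123.54 now; the wife offers that and keeps 176.46.
Round 3 (the husband proposes): the wife can get 176.46 next round, worth 0.42 × 176.46 = 74.1132 now, so the husband offers 74.1132, keeping 225.8868.
Round 2 (the wife proposes): the husband can get 225.8868 next round, worth 0.71 × 225.8868 = 160.379628 now, so the wife offers 160.379628, keeping 139.620372.
Round 1 (the husband proposes): the wife can get 139.620372 next round, worth 0.42 × 139.620372 = 58.64055624 now. The husband offers 58.64055624 and keeps 300 − 58.64055624 = 241.35944376.

58.64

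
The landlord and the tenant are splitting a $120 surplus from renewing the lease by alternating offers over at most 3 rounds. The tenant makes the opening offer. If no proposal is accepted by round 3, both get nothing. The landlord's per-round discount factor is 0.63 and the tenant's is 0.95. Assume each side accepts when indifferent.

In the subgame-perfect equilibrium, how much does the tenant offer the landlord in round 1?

3.78

Round 3 (the tenant proposes): rejection yields 0 for the landlord; the tenant offers 0 and keeps 120.
Round 2 (the landlord proposes): the tenant can get 120 next round, worth 0.95 × 120 = 114 now. The landlord offers 114 and keeps 120 − 114 = 6.
Round 1 (the tenant proposes): the landlord can get 6 next round, worth 0.63 × 6 = 3.78 now. The tenant offers 3.78 and keeps 120 − 3.78 = 116.22.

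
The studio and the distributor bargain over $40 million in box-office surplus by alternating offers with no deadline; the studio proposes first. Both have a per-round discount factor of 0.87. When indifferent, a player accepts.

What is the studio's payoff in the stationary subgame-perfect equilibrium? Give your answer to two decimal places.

21.39

When the studio proposes, the distributor accepts any offer worth at least 0.87 times what the distributor would get by proposing next round; and vice versa.
This gives x = 40 − 0.87y and y = 40 − 0.87x, where x and y are each side's share when it proposes.
Hence (1 − 0.87·0.87)x = 40(1 − 0.87), i.e. 0.2431·x = 5.2.
x ≈ 21.3904; the distributor's share is 40 − x ≈ 18.6096.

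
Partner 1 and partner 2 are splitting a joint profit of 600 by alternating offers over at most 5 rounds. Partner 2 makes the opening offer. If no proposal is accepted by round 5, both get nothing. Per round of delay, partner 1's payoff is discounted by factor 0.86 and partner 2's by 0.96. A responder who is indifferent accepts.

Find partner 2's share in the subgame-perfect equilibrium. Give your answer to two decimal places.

562.32

Round 5 (partner 2 proposes): partner 1 will accept anything ≥ 0, so partner 2 offers 0 and keeps 600.
Round 4 (partner 1 proposes): partner 2 can get 600 next round, worth 0.96 × 600 = 576 now. Partner 1 offers 576 and keeps 600 − 576 = 24.
Round 3 (partner 2 proposes): partner 1 can get 24 next round, worth 0.86 × 24 = 20.64 now, so partner 2 offers 20.64, keeping 579.36.
Round 2 (partner 1 proposes): partner 2 can get 579.36 next round, worth 0.96 × 579.36 = 556.1856 now, so partner 1 offers 556.1856, keeping 43.8144.
Round 1 (partner 2 proposes): partner 1 can get 43.8144 next round, worth 0.86 × 43.8144 = 37.680384 now, so partner 2 offers 37.680384, keeping 562.319616.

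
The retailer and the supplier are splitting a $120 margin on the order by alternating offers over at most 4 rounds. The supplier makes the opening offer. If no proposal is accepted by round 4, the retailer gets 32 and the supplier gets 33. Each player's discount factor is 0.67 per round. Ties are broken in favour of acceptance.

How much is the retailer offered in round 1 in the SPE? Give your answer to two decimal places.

52.70

Round 4 (the retailer proposes): the supplier gets 33 if talks fail, so the retailer offers 33 and keeps 87.
Round 3 (the supplier proposes): the retailer can get 87 next round, worth 0.67 × 87 = 58.29 now. The supplier offers 58.29 and keeps 120 − 58.29 = 61.71.
Round 2 (the retailer proposes): the supplier can get 61.71 next round, worth 0.67 × 61.71 = 41.3457 now; the retailer offers that and keeps 78.6543.
Round 1 (the supplier proposes): the retailer can get 78.6543 next round, worth 0.67 × 78.6543 = 52.698381 now. The supplier offers 52.698381 and keeps 120 − 52.698381 = 67.301619.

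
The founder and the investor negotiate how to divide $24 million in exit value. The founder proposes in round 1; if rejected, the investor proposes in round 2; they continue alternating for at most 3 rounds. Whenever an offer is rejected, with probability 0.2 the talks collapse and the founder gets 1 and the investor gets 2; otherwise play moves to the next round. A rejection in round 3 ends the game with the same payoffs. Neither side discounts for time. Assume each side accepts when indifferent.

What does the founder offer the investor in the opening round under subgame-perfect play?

5.36

Round 3 (the founder proposes): the investor gets 2 if talks fail, so the founder offers 2 and keeps 22.
Round 2 (the investor proposes): rejecting gives the founder an expected 0.8 × 22 + 0.2 × 1 = 17.8, so the investor offers 17.8, keeping 6.2.
Round 1 (the founder proposes): rejecting gives the investor an expected 0.8 × 6.2 + 0.2 × 2 = 5.36. The founder offers 5.36 and keeps 24 − 5.36 = 18.64.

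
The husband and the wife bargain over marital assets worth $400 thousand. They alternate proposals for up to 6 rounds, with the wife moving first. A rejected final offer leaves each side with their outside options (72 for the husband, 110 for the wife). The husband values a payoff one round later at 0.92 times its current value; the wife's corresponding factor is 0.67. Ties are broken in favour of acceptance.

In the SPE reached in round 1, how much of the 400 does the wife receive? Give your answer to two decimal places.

Round 6 (the husband proposes): the wife gets 110 if talks fail, so the husband offers 110 and keeps 290.
Round 5 (the wife proposes): the husband can get 290 next round, worth 0.92 × 290 = 266.8 now; the wife offers that and keeps 133.2.
Round 4 (the husband proposes): the wife can get 133.2 next round, worth 0.67 × 133.2 = 89.244 now. The husband offers 89.244 and keeps 400 − 89.244 = 310.756.
Round 3 (the wife proposes): the husband can get 310.756 next round, worth 0.92 × 310.756 = 285.89552 now, so the wife offers 285.89552, keeping 114.10448.
Round 2 (the husband proposes): the wife can get 114.10448 next round, worth 0.67 × 114.10448 = 76.4500016 now. The husband offers 76.4500016 and keeps 400 − 76.4500016 = 323.5499984.
Round 1 (the wife proposes): the husband can get 323.5499984 next round, worth 0.92 × 323.5499984 = 297.665998528 now; the wife offers that and keeps 102.334001472.

102.33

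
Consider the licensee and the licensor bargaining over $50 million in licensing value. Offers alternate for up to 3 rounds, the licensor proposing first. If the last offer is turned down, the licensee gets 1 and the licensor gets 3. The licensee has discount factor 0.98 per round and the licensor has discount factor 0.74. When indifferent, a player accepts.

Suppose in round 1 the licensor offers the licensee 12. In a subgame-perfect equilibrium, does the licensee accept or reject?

Round 3 (the licensor proposes): the licensee gets 1 if talks fail, so the licensor offers 1 and keeps 49.
Round 2 (the licensee proposes): the licensor can get 49 next round, worth 0.74 × 49 = 36.26 now; the licensee offers that and keeps 13.74.
So by rejecting in round 1, the licensee gets 13.74 next round, worth 0.98 × 13.74 = 13.4652 now.
Offer 12 < 13.4652, so the licensee rejects.

Reject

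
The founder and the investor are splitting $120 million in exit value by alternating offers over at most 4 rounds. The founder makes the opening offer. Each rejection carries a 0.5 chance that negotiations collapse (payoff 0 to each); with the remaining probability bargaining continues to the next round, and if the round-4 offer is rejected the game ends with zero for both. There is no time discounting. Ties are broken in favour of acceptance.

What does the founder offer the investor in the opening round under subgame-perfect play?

45

Round 4 (the investor proposes): rejection yields 0 for the founder; the investor offers 0 and keeps 120.
Round 3 (the founder proposes): rejecting gives the investor an expected 0.5 × 120 = 60, so the founder offers 60, keeping 60.
Round 2 (the investor proposes): rejecting gives the founder an expected 0.5 × 60 = 30, so the investor offers 30, keeping 90.
Round 1 (the founder proposes): rejecting gives the investor an expected 0.5 × 90 = 45. The founder offers 45 and keeps 120 − 45 = 75.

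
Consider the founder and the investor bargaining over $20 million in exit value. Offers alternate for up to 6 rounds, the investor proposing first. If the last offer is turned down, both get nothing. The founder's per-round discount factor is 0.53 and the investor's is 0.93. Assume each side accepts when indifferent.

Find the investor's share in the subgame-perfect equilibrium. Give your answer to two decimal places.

16.32

Round 6 (the founder proposes): the investor will accept anything ≥ 0, so the founder offers 0 and keeps 20.
Round 5 (the investor proposes): the founder can get 20 next round, worth 0.53 × 20 = 10.6 now. The investor offers 10.6 and keeps 20 − 10.6 = 9.4.
Round 4 (the founder proposes): the investor can get 9.4 next round, worth 0.93 × 9.4 = 8.742 now. The founder offers 8.742 and keeps 20 − 8.742 = 11.258.
Round 3 (the investor proposes): the founder can get 11.258 next round, worth 0.53 × 11.258 = 5.96674 now; the investor offers that and keeps 14.03326.
Round 2 (the founder proposes): the investor can get 14.03326 next round, worth 0.93 × 14.03326 = 13.0509318 now; the founder offers that and keeps 6.9490682.
Round 1 (the investor proposes): the founder can get 6.9490682 next round, worth 0.53 × 6.9490682 = 3.683006146 now, so the investor offers 3.683006146, keeping 16.316993854.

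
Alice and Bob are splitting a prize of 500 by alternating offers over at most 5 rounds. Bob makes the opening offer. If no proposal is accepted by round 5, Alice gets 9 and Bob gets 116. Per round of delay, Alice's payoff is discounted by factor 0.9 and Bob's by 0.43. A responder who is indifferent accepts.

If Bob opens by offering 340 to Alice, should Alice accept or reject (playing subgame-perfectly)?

Round 5 (Bob proposes): Alice gets 9 if talks fail, so Bob offers 9 and keeps 491.
Round 4 (Alice proposes): Bob can get 491 next round, worth 0.43 × 491 = 211.13 now, so Alice offers 211.13, keeping 288.87.
Round 3 (Bob proposes): Alice can get 288.87 next round, worth 0.9 × 288.87 = 259.983 now; Bob offers that and keeps 240.017.
Round 2 (Alice proposes): Bob can get 240.017 next round, worth 0.43 × 240.017 = 103.20731 now. Alice offers 103.20731 and keeps 500 − 103.20731 = 396.79269.
So by rejecting in round 1, Alice gets 396.79269 next round, worth 0.9 × 396.79269 = 357.113421 now.
Offer 340 < 357.113421, so Alice rejects.

Reject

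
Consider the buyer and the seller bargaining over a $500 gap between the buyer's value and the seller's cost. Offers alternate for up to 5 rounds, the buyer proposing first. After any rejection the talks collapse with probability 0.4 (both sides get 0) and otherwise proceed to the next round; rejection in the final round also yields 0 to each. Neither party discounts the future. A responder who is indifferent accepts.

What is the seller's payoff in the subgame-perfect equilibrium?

Round 5 (the buyer proposes): rejection yields 0 for the seller; the buyer offers 0 and keeps 500.
Round 4 (the seller proposes): rejecting gives the buyer an expected 0.6 × 500 = 300; the seller offers that and keeps 200.
Round 3 (the buyer proposes): rejecting gives the seller an expected 0.6 × 200 = 120. The buyer offers 120 and keeps 500 − 120 = 380.
Round 2 (the seller proposes): rejecting gives the buyer an expected 0.6 × 380 = 228, so the seller offers 228, keeping 272.
Round 1 (the buyer proposes): rejecting gives the seller an expected 0.6 × 272 = 163.2; the buyer offers that and keeps 336.8.

163.2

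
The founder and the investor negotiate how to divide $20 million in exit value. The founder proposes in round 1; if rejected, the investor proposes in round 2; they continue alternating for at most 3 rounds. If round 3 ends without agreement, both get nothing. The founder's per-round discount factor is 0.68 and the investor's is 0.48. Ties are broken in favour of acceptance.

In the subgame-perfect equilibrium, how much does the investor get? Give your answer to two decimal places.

Round 3 (the founder proposes): rejection yields 0 for the investor; the founder offers 0 and keeps 20.
Round 2 (the investor proposes): the founder can get 20 next round, worth 0.68 × 20 = 13.6 now. The investor offers 13.6 and keeps 20 − 13.6 = 6.4.
Round 1 (the founder proposes): the investor can get 6.4 next round, worth 0.48 × 6.4 = 3.072 now. The founder offers 3.072 and keeps 20 − 3.072 = 16.928.

3.07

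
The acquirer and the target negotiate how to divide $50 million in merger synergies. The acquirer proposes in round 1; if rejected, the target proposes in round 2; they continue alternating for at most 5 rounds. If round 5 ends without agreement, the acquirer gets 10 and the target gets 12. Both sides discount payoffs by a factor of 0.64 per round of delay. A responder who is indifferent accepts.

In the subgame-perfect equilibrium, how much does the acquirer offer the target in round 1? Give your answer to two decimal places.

Solve by backward induction from round 5.
Round 5 (the acquirer proposes): the target gets 12 if talks fail, so the acquirer offers 12 and keeps 38.
Round 4 (the target proposes): the acquirer can get 38 next round, worth 0.64 × 38 = 24.32 now, so the target offers 24.32, keeping 25.68.
Round 3 (the acquirer proposes): the target can get 25.68 next round, worth 0.64 × 25.68 = 16.4352 now. The acquirer offers 16.4352 and keeps 50 − 16.4352 = 33.5648.
Round 2 (the target proposes): the acquirer can get 33.5648 next round, worth 0.64 × 33.5648 = 21.481472 now. The target offers 21.481472 and keeps 50 − 21.481472 = 28.518528.
Round 1 (the acquirer proposes): the target can get 28.518528 next round, worth 0.64 × 28.518528 = 18.25185792 now. The acquirer offers 18.25185792 and keeps 50 − 18.25185792 = 31.74814208.

18.25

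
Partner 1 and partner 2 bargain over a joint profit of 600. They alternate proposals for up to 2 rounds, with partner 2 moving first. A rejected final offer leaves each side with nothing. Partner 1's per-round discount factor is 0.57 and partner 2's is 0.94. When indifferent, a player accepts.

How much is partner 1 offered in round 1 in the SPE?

342

Round 2 (partner 1 proposes): rejection yields 0 for partner 2; partner 1 offers 0 and keeps 600.
Round 1 (partner 2 proposes): partner 1 can get 600 next round, worth 0.57 × 600 = 342 now, so partner 2 offers 342, keeping 258.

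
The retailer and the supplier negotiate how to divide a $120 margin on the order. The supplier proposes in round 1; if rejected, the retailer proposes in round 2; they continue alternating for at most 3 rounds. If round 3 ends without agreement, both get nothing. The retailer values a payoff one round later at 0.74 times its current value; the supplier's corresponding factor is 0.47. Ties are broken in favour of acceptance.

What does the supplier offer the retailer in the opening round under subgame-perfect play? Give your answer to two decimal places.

Round 3 (the supplier proposes): rejection yields 0 for the retailer; the supplier offers 0 and keeps 120.
Round 2 (the retailer proposes): the supplier can get 120 next round, worth 0.47 × 120 = 56.4 now, so the retailer offers 56.4, keeping 63.6.
Round 1 (the supplier proposes): the retailer can get 63.6 next round, worth 0.74 × 63.6 = 47.064 now, so the supplier offers 47.064, keeping 72.936.

47.06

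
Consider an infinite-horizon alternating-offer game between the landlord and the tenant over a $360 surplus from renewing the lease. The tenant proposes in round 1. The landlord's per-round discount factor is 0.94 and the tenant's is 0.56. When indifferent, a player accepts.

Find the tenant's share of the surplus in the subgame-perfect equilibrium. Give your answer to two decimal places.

In a stationary SPE each proposer offers the other exactly their discounted continuation value.
If the tenant keeps x when proposing and the landlord keeps y when proposing, then x = 360 − 0.94y and y = 360 − 0.56x.
Solving: x = 360(1 − 0.94) / (1 − 0.56·0.94) = 21.6 / 0.4736 ≈ 45.6081.
The landlord gets 360 − 45.6081 ≈ 314.3919.

45.61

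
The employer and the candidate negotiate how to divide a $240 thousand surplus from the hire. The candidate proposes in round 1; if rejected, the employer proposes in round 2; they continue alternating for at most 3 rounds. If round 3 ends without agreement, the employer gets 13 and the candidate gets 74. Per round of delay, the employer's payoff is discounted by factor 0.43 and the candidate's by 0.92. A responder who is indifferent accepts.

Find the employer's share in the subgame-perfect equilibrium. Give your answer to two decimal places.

13.40

Round 3 (the candidate proposes): the employer gets 13 if talks fail, so the candidate offers 13 and keeps 227.
Round 2 (the employer proposes): the candidate can get 227 next round, worth 0.92 × 227 = 208.84 now; the employer offers that and keeps 31.16.
Round 1 (the candidate proposes): the employer can get 31.16 next round, worth 0.43 × 31.16 = 13.3988 now; the candidate offers that and keeps 226.6012.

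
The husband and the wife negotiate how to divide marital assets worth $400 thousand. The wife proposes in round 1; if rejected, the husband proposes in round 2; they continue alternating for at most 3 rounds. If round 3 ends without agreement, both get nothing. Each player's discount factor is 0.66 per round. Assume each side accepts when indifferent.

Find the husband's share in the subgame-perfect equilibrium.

Round 3 (the wife proposes): the husband will accept anything ≥ 0, so the wife offers 0 and keeps 400.
Round 2 (the husband proposes): the wife can get 400 next round, worth 0.66 × 400 = 264 now; the husband offers that and keeps 136.
Round 1 (the wife proposes): the husband can get 136 next round, worth 0.66 × 136 = 89.76 now; the wife offers that and keeps 310.24.

89.76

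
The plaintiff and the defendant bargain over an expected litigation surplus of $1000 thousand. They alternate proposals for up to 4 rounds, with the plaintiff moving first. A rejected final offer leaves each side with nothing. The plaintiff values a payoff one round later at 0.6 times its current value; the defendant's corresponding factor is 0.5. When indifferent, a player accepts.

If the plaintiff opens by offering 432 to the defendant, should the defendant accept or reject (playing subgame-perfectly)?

Round 4 (the defendant proposes): the plaintiff will accept anything ≥ 0, so the defendant offers 0 and keeps 1000.
Round 3 (the plaintiff proposes): the defendant can get 1000 next round, worth 0.5 × 1000 = 500 now; the plaintiff offers that and keeps 500.
Round 2 (the defendant proposes): the plaintiff can get 500 next round, worth 0.6 × 500 = 300 now, so the defendant offers 300, keeping 700.
So by rejecting in round 1, the defendant gets 700 next round, worth 0.5 × 700 = 350 now.
Offer 432 ≥ 350, so the defendant accepts.

Accept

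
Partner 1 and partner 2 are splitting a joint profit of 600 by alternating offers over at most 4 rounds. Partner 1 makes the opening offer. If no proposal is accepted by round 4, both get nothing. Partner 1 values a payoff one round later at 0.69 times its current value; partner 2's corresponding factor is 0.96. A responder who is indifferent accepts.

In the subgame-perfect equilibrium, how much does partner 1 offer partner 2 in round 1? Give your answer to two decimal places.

560.10

Work backward from the last round.
Round 4 (partner 2 proposes): partner 1 will accept anything ≥ 0, so partner 2 offers 0 and keeps 600.
Round 3 (partner 1 proposes): partner 2 can get 600 next round, worth 0.96 × 600 = 576 now; partner 1 offers that and keeps 24.
Round 2 (partner 2 proposes): partner 1 can get 24 next round, worth 0.69 × 24 = 16.56 now. Partner 2 offers 16.56 and keeps 600 − 16.56 = 583.44.
Round 1 (partner 1 proposes): partner 2 can get 583.44 next round, worth 0.96 × 583.44 = 560.1024 now; partner 1 offers that and keeps 39.8976.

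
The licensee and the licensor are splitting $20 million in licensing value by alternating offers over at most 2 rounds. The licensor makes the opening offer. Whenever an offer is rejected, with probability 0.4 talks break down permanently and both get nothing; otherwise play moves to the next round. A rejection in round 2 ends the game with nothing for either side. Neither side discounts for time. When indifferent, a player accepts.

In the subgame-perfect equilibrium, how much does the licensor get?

Round 2 (the licensee proposes): the licensor will accept anything ≥ 0, so the licensee offers 0 and keeps 20.
Round 1 (the licensor proposes): rejecting gives the licensee an expected 0.6 × 20 = 12; the licensor offers that and keeps 8.

8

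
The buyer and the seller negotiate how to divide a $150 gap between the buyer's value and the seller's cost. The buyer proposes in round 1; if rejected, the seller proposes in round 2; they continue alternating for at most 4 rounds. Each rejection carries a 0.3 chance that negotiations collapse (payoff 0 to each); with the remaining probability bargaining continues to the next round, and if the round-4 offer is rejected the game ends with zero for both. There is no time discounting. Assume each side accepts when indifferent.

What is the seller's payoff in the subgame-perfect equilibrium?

82.95

Round 4 (the seller proposes): rejection yields 0 for the buyer; the seller offers 0 and keeps 150.
Round 3 (the buyer proposes): rejecting gives the seller an expected 0.7 × 150 = 105, so the buyer offers 105, keeping 45.
Round 2 (the seller proposes): rejecting gives the buyer an expected 0.7 × 45 = 31.5, so the seller offers 31.5, keeping 118.5.
Round 1 (the buyer proposes): rejecting gives the seller an expected 0.7 × 118.5 = 82.95. The buyer offers 82.95 and keeps 150 − 82.95 = 67.05.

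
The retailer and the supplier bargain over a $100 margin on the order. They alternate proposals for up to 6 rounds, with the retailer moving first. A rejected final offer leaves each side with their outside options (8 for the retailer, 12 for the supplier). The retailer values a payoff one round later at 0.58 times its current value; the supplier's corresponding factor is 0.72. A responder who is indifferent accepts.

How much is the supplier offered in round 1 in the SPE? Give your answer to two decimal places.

54.42

Round 6 (the supplier proposes): the retailer gets 8 if talks fail, so the supplier offers 8 and keeps 92.
Round 5 (the retailer proposes): the supplier can get 92 next round, worth 0.72 × 92 = 66.24 now. The retailer offers 66.24 and keeps 100 − 66.24 = 33.76.
Round 4 (the supplier proposes): the retailer can get 33.76 next round, worth 0.58 × 33.76 = 19.5808 now, so the supplier offers 19.5808, keeping 80.4192.
Round 3 (the retailer proposes): the supplier can get 80.4192 next round, worth 0.72 × 80.4192 = 57.901824 now, so the retailer offers 57.901824, keeping 42.098176.
Round 2 (the supplier proposes): the retailer can get 42.098176 next round, worth 0.58 × 42.098176 = 24.41694208 now, so the supplier offers 24.41694208, keeping 75.58305792.
Round 1 (the retailer proposes): the supplier can get 75.58305792 next round, worth 0.72 × 75.58305792 = 54.4198017024 now. The retailer offers 54.4198017024 and keeps 100 − 54.4198017024 = 45.5801982976.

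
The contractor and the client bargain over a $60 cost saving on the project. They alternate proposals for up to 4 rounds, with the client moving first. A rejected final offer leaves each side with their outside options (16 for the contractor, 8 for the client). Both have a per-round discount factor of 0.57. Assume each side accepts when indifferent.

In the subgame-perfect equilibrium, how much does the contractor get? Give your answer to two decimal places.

24.34

Work backward from the last round.
Round 4 (the contractor proposes): the client gets 8 if talks fail, so the contractor offers 8 and keeps 52.
Round 3 (the client proposes): the contractor can get 52 next round, worth 0.57 × 52 = 29.64 now, so the client offers 29.64, keeping 30.36.
Round 2 (the contractor proposes): the client can get 30.36 next round, worth 0.57 × 30.36 = 17.3052 now. The contractor offers 17.3052 and keeps 60 − 17.3052 = 42.6948.
Round 1 (the client proposes): the contractor can get 42.6948 next round, worth 0.57 × 42.6948 = 24.336036 now. The client offers 24.336036 and keeps 60 − 24.336036 = 35.663964.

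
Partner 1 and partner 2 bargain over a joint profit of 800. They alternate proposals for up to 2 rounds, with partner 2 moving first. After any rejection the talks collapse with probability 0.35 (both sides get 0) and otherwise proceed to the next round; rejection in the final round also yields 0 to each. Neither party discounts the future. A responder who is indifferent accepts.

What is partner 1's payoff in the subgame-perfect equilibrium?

By backward induction:
Round 2 (partner 1 proposes): rejection yields 0 for partner 2; partner 1 offers 0 and keeps 800.
Round 1 (partner 2 proposes): rejecting gives partner 1 an expected 0.65 × 800 = 520; partner 2 offers that and keeps 280.

520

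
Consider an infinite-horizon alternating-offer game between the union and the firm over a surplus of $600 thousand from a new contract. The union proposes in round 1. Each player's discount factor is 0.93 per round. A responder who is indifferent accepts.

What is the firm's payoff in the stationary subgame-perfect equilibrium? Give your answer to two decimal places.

When the union proposes, the firm accepts any offer worth at least 0.93 times what the firm would get by proposing next round; and vice versa.
This gives x = 600 − 0.93y and y = 600 − 0.93x, where x and y are each side's share when it proposes.
Hence (1 − 0.93·0.93)x = 600(1 − 0.93), i.e. 0.1351·x = 42.
x ≈ 310.8808; the firm's share is 600 − x ≈ 289.1192.

289.12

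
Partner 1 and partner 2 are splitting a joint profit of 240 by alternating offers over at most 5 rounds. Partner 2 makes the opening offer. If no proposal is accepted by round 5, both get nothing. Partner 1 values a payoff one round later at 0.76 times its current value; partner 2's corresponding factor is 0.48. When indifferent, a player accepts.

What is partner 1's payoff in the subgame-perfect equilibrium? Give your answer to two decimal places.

Solve by backward induction from round 5.
Round 5 (partner 2 proposes): rejection yields 0 for partner 1; partner 2 offers 0 and keeps 240.
Round 4 (partner 1 proposes): partner 2 can get 240 next round, worth 0.48 × 240 = 115.2 now, so partner 1 offers 115.2, keeping 124.8.
Round 3 (partner 2 proposes): partner 1 can get 124.8 next round, worth 0.76 × 124.8 = 94.848 now; partner 2 offers that and keeps 145.152.
Round 2 (partner 1 proposes): partner 2 can get 145.152 next round, worth 0.48 × 145.152 = 69.67296 now. Partner 1 offers 69.67296 and keeps 240 − 69.67296 = 170.32704.
Round 1 (partner 2 proposes): partner 1 can get 170.32704 next round, worth 0.76 × 170.32704 = 129.4485504 now, so partner 2 offers 129.4485504, keeping 110.5514496.

129.45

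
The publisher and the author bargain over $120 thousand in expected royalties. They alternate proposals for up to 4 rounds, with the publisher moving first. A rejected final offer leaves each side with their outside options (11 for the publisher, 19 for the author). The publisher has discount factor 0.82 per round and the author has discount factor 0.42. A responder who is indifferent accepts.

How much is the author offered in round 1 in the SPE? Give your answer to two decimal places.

24.84

Work backward from the last round.
Round 4 (the author proposes): the publisher gets 11 if talks fail, so the author offers 11 and keeps 109.
Round 3 (the publisher proposes): the author can get 109 next round, worth 0.42 × 109 = 45.78 now; the publisher offers that and keeps 74.22.
Round 2 (the author proposes): the publisher can get 74.22 next round, worth 0.82 × 74.22 = 60.8604 now. The author offers 60.8604 and keeps 120 − 60.8604 = 59.1396.
Round 1 (the publisher proposes): the author can get 59.1396 next round, worth 0.42 × 59.1396 = 24.838632 now; the publisher offers that and keeps 95.161368.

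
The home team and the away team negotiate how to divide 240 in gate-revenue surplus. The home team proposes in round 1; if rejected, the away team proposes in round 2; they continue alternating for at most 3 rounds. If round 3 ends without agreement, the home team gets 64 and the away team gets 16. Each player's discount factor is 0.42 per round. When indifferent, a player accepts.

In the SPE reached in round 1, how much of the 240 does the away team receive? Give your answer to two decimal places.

Solve by backward induction from round 3.
Round 3 (the home team proposes): the away team gets 16 if talks fail, so the home team offers 16 and keeps 224.
Round 2 (the away team proposes): the home team can get 224 next round, worth 0.42 × 224 = 94.08 now; the away team offers that and keeps 145.92.
Round 1 (the home team proposes): the away team can get 145.92 next round, worth 0.42 × 145.92 = 61.2864 now; the home team offers that and keeps 178.7136.

61.29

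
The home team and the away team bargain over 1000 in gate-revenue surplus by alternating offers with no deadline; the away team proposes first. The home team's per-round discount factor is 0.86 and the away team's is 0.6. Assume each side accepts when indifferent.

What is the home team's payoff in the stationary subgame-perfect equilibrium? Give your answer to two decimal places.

710.74

Let x be the away team's share when the away team proposes and y be the home team's share when the home team proposes.
The home team accepts iff offered ≥ 0.86·y, so x = 1000 − 0.86y. Symmetrically y = 1000 − 0.6x.
Substituting: x = 1000 − 0.86(1000 − 0.6x), giving x(1 − 0.6·0.86) = 1000(1 − 0.86).
So x = 1000 × 0.14 / 0.484 ≈ 289.2562, and the home team receives 1000 − x ≈ 710.7438.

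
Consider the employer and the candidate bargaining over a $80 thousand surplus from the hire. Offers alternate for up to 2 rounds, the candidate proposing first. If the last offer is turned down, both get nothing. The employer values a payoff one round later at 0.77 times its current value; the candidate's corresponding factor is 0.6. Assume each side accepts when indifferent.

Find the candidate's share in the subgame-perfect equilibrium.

Round 2 (the employer proposes): rejection yields 0 for the candidate; the employer offers 0 and keeps 80.
Round 1 (the candidate proposes): the employer can get 80 next round, worth 0.77 × 80 = 61.6 now; the candidate offers that and keeps 18.4.

18.4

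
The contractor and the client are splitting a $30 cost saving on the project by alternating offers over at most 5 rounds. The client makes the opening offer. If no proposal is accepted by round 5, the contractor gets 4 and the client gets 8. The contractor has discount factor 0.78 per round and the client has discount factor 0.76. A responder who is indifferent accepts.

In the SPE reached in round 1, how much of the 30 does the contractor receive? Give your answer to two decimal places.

Round 5 (the client proposes): the contractor gets 4 if talks fail, so the client offers 4 and keeps 26.
Round 4 (the contractor proposes): the client can get 26 next round, worth 0.76 × 26 = 19.76 now. The contractor offers 19.76 and keeps 30 − 19.76 = 10.24.
Round 3 (the client proposes): the contractor can get 10.24 next round, worth 0.78 × 10.24 = 7.9872 now. The client offers 7.9872 and keeps 30 − 7.9872 = 22.0128.
Round 2 (the contractor proposes): the client can get 22.0128 next round, worth 0.76 × 22.0128 = 16.729728 now. The contractor offers 16.729728 and keeps 30 − 16.729728 = 13.270272.
Round 1 (the client proposes): the contractor can get 13.270272 next round, worth 0.78 × 13.270272 = 10.35081216 now. The client offers 10.35081216 and keeps 30 − 10.35081216 = 19.64918784.

10.35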